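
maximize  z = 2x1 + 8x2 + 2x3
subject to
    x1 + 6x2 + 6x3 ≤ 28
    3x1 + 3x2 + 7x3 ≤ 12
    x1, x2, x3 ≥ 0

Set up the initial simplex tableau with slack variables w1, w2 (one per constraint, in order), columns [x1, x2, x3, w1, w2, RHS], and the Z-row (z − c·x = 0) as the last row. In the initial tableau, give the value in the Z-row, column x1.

The Z-row carries the negated objective coefficients: the x1 entry is -2.

-2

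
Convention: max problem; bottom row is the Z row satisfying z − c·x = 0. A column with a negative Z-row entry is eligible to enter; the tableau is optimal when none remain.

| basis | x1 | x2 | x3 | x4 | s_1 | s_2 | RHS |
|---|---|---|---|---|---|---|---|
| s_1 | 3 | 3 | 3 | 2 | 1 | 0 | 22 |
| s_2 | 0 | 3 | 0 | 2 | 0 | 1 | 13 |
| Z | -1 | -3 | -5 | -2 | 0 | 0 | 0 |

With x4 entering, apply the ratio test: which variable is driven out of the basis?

s_2

Column x4 entries and ratios — s_1: 22/2 = 11; s_2: 13/2 = 13/2.
Smallest ratio is 13/2 in the row of s_2, so s_2 leaves.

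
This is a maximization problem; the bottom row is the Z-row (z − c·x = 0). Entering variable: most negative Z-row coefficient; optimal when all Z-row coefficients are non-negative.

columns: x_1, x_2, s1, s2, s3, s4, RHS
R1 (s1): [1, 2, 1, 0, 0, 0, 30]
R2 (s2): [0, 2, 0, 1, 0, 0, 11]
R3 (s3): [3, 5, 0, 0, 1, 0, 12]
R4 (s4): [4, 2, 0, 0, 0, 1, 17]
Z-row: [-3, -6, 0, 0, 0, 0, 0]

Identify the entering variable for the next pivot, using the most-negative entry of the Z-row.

Negative Z-row entries: x_1: -3, x_2: -6.
The most negative is -6 in column x_2, so x_2 enters.

x_2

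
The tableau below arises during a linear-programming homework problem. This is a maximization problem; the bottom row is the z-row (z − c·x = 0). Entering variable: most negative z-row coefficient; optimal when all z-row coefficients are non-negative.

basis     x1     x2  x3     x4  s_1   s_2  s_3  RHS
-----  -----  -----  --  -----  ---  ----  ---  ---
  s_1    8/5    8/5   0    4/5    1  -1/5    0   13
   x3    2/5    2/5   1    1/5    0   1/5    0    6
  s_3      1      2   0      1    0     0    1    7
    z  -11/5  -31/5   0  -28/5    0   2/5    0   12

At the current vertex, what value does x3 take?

x3 is basic (row 2); its value is the RHS of that row, 6.

6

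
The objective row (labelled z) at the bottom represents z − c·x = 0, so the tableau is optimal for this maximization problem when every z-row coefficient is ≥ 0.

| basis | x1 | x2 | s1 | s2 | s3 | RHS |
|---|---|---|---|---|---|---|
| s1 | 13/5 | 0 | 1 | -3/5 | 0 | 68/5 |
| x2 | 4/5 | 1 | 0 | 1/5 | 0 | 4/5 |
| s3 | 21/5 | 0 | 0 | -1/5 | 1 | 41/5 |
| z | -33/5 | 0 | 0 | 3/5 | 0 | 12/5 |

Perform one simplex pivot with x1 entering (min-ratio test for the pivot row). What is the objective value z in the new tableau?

Ratio test on column x1 — row 1: (68/5)/(13/5) = 68/13; row 2: (4/5)/(4/5) = 1; row 3: (41/5)/(21/5) = 41/21. Minimum is 1 at row 2 (x2 leaves); pivot element 4/5.
Pivot on row 2; the z-row RHS becomes 12/5 − (-33/5)·1 = 9.

9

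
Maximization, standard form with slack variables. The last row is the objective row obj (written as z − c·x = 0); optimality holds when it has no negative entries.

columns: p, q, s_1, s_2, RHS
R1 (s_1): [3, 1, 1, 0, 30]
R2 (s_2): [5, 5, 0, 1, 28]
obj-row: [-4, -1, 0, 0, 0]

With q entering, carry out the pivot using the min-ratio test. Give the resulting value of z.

Ratio test on column q — row 1: 30/1 = 30; row 2: 28/5 = 28/5. Minimum is 28/5 at row 2 (s_2 leaves); pivot element 5.
Pivot on row 2; the obj-row RHS becomes 0 − (-1)·(28/5) = 28/5.

28/5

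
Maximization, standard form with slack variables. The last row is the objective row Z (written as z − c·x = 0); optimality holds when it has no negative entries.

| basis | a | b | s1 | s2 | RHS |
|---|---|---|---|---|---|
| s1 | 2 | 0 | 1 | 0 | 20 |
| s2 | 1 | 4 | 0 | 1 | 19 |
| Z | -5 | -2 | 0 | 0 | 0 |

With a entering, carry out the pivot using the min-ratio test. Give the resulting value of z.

50

Ratio test on column a — row 1: 20/2 = 10; row 2: 19/1 = 19. Minimum is 10 at row 1 (s1 leaves); pivot element 2.
Pivot on row 1; the Z-row RHS becomes 0 − (-5)·10 = 50.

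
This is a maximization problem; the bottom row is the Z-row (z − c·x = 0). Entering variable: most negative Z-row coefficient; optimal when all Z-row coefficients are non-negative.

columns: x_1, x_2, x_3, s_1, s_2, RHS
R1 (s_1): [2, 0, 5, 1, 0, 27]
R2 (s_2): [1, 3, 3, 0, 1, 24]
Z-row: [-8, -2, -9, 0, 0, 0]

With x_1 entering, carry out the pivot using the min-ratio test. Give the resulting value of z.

108

Ratio test on column x_1 — row 1: 27/2 = 27/2; row 2: 24/1 = 24. Minimum is 27/2 at row 1 (s_1 leaves); pivot element 2.
Pivot on row 1; the Z-row RHS becomes 0 − (-8)·(27/2) = 108.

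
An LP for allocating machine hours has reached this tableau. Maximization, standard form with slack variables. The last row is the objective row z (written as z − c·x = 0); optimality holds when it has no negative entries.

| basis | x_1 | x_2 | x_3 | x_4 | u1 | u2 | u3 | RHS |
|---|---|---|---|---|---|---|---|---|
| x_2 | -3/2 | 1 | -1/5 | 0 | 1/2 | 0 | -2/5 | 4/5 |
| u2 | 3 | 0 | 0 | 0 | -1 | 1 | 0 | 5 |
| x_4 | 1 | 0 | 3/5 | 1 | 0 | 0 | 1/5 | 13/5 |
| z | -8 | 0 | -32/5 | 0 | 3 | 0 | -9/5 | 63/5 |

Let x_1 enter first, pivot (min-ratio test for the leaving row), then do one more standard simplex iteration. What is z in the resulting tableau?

323/9

Ratio test on column x_1 — row 1: entry -3/2 ≤ 0; row 2: 5/3 = 5/3; row 3: (13/5)/1 = 13/5. Minimum is 5/3 at row 2 (u2 leaves); pivot element 3.
Pivot on row 2; the z-row RHS becomes 63/5 − (-8)·(5/3) = 389/15.
Next entering variable (most negative z-row entry -32/5): x_3.
Ratio test on column x_3 — row 1: entry -1/5 ≤ 0; row 2: entry 0 ≤ 0; row 3: (14/15)/(3/5) = 14/9. Minimum is 14/9 at row 3 (x_4 leaves); pivot element 3/5.
After the second pivot the z-row RHS is 389/15 − (-32/5)·(14/9) = 323/9.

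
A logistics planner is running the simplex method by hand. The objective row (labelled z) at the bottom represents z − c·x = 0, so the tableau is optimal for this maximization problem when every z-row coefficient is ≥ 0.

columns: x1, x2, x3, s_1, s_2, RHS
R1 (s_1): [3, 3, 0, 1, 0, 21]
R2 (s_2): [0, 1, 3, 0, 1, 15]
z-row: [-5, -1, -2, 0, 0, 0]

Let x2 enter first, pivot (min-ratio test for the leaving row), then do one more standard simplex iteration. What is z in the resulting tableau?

35

Ratio test on column x2 — row 1: 21/3 = 7; row 2: 15/1 = 15. Minimum is 7 at row 1 (s_1 leaves); pivot element 3.
Pivot on row 1; the z-row RHS becomes 0 − (-1)·7 = 7.
Next entering variable (most negative z-row entry -4): x1.
Ratio test on column x1 — row 1: 7/1 = 7; row 2: entry -1 ≤ 0. Minimum is 7 at row 1 (x2 leaves); pivot element 1.
After the second pivot the z-row RHS is 7 − (-4)·7 = 35.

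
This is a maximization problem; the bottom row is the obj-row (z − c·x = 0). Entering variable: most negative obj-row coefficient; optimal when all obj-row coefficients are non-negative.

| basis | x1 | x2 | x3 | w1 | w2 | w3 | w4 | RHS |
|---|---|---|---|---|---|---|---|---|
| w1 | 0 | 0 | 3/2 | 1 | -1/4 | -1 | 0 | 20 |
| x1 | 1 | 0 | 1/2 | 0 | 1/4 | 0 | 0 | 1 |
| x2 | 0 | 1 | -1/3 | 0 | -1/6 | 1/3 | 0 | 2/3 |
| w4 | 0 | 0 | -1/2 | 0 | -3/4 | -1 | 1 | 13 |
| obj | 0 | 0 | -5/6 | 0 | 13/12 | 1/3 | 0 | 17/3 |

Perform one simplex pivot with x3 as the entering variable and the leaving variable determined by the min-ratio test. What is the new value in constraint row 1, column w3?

-1

Ratio test on column x3 — row 1: 20/(3/2) = 40/3; row 2: 1/(1/2) = 2; row 3: entry -1/3 ≤ 0; row 4: entry -1/2 ≤ 0. Minimum is 2 at row 2 (x1 leaves); pivot element 1/2.
Divide row 2 by 1/2; eliminate column x3 from the other rows.
Row 1 update in column w3: -1 − (3/2)·0 = -1.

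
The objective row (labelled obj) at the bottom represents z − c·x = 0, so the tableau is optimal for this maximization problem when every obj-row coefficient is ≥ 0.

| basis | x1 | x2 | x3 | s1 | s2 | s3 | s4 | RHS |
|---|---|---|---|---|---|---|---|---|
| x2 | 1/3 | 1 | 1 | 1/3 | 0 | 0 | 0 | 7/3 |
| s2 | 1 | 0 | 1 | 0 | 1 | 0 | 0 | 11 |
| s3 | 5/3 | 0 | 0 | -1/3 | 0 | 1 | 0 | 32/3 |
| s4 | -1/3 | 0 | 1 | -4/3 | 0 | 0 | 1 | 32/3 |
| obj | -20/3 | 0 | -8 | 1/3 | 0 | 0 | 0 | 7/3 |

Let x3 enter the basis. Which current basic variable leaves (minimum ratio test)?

x2

Column x3 entries and ratios — x2: (7/3)/1 = 7/3; s2: 11/1 = 11; s3: 0 ≤ 0, skip; s4: (32/3)/1 = 32/3.
Smallest ratio is 7/3 in the row of x2, so x2 leaves.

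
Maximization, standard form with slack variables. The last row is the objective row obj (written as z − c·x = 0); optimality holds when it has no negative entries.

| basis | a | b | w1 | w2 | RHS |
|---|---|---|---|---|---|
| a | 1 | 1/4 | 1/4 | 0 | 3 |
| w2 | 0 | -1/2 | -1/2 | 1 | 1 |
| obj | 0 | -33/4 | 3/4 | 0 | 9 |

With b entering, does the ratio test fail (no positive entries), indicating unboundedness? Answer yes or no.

Column b has positive entries in row(s) 1, so the ratio test bounds it — not unbounded.

no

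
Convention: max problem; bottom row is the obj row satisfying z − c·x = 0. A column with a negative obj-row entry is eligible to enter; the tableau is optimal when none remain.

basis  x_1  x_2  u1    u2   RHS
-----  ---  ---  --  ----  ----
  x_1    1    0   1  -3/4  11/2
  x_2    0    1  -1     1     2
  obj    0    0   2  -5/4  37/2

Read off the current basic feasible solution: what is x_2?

x_2 is basic (row 2); its value is the RHS of that row, 2.

2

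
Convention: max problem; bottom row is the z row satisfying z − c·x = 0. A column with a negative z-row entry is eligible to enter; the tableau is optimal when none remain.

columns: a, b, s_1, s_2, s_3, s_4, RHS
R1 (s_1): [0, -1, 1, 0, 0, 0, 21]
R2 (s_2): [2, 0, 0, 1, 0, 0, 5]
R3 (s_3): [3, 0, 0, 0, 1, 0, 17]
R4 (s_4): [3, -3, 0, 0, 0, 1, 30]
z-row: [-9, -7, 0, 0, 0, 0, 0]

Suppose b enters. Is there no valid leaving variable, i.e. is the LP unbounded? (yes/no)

Every constraint-row entry in column b is ≤ 0, so increasing b is unbounded.

yes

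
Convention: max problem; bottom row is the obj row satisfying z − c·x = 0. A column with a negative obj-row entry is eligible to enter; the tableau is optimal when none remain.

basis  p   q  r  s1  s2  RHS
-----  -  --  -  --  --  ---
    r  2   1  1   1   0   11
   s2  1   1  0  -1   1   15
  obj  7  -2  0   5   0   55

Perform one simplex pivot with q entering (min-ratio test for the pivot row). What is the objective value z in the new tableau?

77

Ratio test on column q — row 1: 11/1 = 11; row 2: 15/1 = 15. Minimum is 11 at row 1 (r leaves); pivot element 1.
Pivot on row 1; the obj-row RHS becomes 55 − (-2)·11 = 77.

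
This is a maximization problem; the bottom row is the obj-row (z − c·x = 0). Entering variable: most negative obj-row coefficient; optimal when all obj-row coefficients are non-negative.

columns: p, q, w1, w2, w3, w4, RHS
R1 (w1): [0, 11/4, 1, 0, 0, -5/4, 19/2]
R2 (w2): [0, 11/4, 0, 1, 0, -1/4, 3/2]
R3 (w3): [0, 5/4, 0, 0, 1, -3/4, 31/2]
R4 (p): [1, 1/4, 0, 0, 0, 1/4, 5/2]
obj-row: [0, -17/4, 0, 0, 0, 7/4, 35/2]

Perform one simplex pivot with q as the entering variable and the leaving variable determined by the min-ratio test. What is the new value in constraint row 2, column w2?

4/11

Ratio test on column q — row 1: (19/2)/(11/4) = 38/11; row 2: (3/2)/(11/4) = 6/11; row 3: (31/2)/(5/4) = 62/5; row 4: (5/2)/(1/4) = 10. Minimum is 6/11 at row 2 (w2 leaves); pivot element 11/4.
Divide row 2 by 11/4; eliminate column q from the other rows.
In the new row 2, the w2 entry is the old entry divided by the pivot: 1/(11/4) = 4/11.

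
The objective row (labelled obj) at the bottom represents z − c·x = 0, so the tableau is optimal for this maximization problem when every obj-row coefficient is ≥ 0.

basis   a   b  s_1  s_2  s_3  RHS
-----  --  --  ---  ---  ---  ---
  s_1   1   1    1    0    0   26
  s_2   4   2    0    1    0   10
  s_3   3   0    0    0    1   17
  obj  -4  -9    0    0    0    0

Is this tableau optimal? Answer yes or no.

The obj-row has a negative entry -9 in column b, so it is not optimal.

no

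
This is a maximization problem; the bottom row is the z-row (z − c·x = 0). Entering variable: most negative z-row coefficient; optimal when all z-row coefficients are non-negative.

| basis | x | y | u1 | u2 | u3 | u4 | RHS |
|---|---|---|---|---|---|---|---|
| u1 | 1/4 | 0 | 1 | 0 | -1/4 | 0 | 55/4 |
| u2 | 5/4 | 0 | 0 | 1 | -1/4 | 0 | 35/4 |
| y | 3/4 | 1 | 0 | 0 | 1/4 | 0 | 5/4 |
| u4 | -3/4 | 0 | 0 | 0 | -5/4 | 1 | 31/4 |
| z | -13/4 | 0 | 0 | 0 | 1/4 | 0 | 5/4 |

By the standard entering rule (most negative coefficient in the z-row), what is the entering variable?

Negative z-row entries: x: -13/4.
The most negative is -13/4 in column x, so x enters.

x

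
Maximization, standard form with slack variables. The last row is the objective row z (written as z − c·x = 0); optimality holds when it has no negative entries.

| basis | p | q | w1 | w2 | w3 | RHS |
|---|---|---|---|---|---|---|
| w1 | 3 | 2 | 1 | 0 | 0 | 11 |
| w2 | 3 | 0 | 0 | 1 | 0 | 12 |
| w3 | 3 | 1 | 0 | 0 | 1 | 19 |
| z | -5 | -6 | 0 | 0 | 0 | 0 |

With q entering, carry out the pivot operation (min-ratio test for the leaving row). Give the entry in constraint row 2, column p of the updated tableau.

Ratio test on column q — row 1: 11/2 = 11/2; row 2: entry 0 ≤ 0; row 3: 19/1 = 19. Minimum is 11/2 at row 1 (w1 leaves); pivot element 2.
Divide row 1 by 2; eliminate column q from the other rows.
Row 2 update in column p: 3 − 0·(3/2) = 3.

3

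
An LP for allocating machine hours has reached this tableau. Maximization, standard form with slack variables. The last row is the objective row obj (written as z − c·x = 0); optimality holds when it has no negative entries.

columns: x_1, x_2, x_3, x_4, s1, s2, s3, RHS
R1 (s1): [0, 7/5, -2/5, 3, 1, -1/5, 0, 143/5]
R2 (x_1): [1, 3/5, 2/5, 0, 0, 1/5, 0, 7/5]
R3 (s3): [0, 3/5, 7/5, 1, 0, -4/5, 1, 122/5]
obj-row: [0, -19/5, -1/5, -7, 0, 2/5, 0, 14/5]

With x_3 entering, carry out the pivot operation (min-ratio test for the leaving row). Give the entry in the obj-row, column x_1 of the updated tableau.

Ratio test on column x_3 — row 1: entry -2/5 ≤ 0; row 2: (7/5)/(2/5) = 7/2; row 3: (122/5)/(7/5) = 122/7. Minimum is 7/2 at row 2 (x_1 leaves); pivot element 2/5.
Divide row 2 by 2/5; eliminate column x_3 from the other rows.
obj-row update in column x_1: 0 − (-1/5)·(5/2) = 1/2.

1/2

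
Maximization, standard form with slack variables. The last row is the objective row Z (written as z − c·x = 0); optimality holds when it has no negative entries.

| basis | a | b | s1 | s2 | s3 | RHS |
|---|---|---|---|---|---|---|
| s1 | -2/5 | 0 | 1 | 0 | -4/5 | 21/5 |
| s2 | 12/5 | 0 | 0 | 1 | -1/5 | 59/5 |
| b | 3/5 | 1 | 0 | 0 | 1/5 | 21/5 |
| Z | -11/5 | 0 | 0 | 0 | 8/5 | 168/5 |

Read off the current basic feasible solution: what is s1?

21/5

s1 is basic (row 1); its value is the RHS of that row, 21/5.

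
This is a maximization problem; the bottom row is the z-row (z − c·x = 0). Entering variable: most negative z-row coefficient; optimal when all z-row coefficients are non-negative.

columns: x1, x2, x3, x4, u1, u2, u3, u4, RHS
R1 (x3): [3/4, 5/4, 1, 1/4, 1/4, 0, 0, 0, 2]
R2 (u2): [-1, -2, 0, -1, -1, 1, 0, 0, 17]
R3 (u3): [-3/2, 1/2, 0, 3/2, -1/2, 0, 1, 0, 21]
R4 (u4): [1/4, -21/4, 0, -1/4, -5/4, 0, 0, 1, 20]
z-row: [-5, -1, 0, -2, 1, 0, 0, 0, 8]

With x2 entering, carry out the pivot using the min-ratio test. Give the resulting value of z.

48/5

Ratio test on column x2 — row 1: 2/(5/4) = 8/5; row 2: entry -2 ≤ 0; row 3: 21/(1/2) = 42; row 4: entry -21/4 ≤ 0. Minimum is 8/5 at row 1 (x3 leaves); pivot element 5/4.
Pivot on row 1; the z-row RHS becomes 8 − (-1)·(8/5) = 48/5.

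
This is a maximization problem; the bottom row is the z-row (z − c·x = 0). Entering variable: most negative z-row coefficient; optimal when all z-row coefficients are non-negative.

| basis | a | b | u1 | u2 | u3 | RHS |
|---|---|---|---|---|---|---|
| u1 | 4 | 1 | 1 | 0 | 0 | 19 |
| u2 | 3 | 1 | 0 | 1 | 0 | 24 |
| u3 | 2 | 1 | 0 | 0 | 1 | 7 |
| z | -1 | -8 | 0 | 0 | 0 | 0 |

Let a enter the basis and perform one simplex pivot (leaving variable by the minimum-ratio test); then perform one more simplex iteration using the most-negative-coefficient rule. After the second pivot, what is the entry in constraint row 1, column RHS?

Ratio test on column a — row 1: 19/4 = 19/4; row 2: 24/3 = 8; row 3: 7/2 = 7/2. Minimum is 7/2 at row 3 (u3 leaves); pivot element 2.
Divide row 3 by 2; eliminate column a from the other rows.
Second iteration: most negative z-row entry is -15/2 in column b, so b enters.
Ratio test on column b — row 1: entry -1 ≤ 0; row 2: entry -1/2 ≤ 0; row 3: (7/2)/(1/2) = 7. Minimum is 7 at row 3 (a leaves); pivot element 1/2.
Divide row 3 by 1/2; eliminate column b from the other rows.
After both pivots, the entry at constraint row 1, column RHS is 12.

12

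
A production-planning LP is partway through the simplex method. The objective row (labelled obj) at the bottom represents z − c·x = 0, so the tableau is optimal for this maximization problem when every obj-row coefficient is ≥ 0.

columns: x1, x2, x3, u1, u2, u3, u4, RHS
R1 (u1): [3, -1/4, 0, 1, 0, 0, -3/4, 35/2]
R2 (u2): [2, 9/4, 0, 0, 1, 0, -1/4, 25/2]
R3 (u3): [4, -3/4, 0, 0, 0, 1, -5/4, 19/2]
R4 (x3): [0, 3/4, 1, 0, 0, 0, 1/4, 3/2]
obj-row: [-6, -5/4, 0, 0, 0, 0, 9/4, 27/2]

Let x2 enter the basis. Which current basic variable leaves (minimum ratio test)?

Column x2 entries and ratios — u1: -1/4 ≤ 0, skip; u2: (25/2)/(9/4) = 50/9; u3: -3/4 ≤ 0, skip; x3: (3/2)/(3/4) = 2.
Smallest ratio is 2 in the row of x3, so x3 leaves.

x3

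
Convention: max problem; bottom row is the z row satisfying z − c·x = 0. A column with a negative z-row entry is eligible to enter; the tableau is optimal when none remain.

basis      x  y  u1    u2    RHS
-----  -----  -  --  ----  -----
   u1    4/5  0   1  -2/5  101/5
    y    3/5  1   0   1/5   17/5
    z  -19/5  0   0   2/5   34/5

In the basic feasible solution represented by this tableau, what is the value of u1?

u1 is basic (row 1); its value is the RHS of that row, 101/5.

101/5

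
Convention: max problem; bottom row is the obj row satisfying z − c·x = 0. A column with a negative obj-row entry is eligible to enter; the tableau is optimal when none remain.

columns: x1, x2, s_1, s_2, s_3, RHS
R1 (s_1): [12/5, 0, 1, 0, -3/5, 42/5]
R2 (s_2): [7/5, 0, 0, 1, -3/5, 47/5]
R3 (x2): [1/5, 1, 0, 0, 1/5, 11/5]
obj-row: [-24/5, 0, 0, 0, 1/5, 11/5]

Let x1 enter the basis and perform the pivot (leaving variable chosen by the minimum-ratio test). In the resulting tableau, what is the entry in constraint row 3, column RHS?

Ratio test on column x1 — row 1: (42/5)/(12/5) = 7/2; row 2: (47/5)/(7/5) = 47/7; row 3: (11/5)/(1/5) = 11. Minimum is 7/2 at row 1 (s_1 leaves); pivot element 12/5.
Divide row 1 by 12/5; eliminate column x1 from the other rows.
Row 3 update in column RHS: 11/5 − (1/5)·(7/2) = 3/2.

3/2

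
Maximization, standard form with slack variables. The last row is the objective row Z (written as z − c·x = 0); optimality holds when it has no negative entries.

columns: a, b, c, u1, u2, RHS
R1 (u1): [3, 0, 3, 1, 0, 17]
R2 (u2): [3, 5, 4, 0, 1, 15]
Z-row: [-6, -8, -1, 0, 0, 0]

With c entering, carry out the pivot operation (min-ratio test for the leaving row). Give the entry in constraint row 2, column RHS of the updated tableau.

Ratio test on column c — row 1: 17/3 = 17/3; row 2: 15/4 = 15/4. Minimum is 15/4 at row 2 (u2 leaves); pivot element 4.
Divide row 2 by 4; eliminate column c from the other rows.
In the new row 2, the RHS entry is the old entry divided by the pivot: 15/4 = 15/4.

15/4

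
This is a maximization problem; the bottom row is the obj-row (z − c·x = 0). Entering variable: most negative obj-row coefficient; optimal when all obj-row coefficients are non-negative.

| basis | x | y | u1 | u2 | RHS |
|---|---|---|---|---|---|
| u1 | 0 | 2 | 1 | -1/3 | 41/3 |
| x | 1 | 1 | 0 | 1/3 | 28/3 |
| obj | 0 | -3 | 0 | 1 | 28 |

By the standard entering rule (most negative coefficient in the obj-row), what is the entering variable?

Negative obj-row entries: y: -3.
The most negative is -3 in column y, so y enters.

y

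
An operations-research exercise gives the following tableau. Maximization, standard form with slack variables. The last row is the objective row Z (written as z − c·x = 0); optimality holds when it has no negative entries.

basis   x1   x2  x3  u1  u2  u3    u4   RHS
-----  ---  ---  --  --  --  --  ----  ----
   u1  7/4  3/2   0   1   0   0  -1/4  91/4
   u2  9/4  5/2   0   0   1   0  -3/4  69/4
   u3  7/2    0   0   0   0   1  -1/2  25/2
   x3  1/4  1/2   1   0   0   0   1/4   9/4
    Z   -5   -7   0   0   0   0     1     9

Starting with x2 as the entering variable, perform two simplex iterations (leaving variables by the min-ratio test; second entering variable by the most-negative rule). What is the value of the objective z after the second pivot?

321/7

Ratio test on column x2 — row 1: (91/4)/(3/2) = 91/6; row 2: (69/4)/(5/2) = 69/10; row 3: entry 0 ≤ 0; row 4: (9/4)/(1/2) = 9/2. Minimum is 9/2 at row 4 (x3 leaves); pivot element 1/2.
Pivot on row 4; the Z-row RHS becomes 9 − (-7)·(9/2) = 81/2.
Next entering variable (most negative Z-row entry -3/2): x1.
Ratio test on column x1 — row 1: 16/1 = 16; row 2: 6/1 = 6; row 3: (25/2)/(7/2) = 25/7; row 4: (9/2)/(1/2) = 9. Minimum is 25/7 at row 3 (u3 leaves); pivot element 7/2.
After the second pivot the Z-row RHS is 81/2 − (-3/2)·(25/7) = 321/7.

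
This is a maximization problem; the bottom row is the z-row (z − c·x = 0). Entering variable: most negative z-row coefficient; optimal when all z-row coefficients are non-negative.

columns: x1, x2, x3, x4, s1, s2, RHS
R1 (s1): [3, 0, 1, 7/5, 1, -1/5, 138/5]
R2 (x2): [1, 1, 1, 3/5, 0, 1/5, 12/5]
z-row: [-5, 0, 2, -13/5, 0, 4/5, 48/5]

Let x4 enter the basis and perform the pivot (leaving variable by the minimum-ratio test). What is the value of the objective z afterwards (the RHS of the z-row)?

Ratio test on column x4 — row 1: (138/5)/(7/5) = 138/7; row 2: (12/5)/(3/5) = 4. Minimum is 4 at row 2 (x2 leaves); pivot element 3/5.
Pivot on row 2; the z-row RHS becomes 48/5 − (-13/5)·4 = 20.

20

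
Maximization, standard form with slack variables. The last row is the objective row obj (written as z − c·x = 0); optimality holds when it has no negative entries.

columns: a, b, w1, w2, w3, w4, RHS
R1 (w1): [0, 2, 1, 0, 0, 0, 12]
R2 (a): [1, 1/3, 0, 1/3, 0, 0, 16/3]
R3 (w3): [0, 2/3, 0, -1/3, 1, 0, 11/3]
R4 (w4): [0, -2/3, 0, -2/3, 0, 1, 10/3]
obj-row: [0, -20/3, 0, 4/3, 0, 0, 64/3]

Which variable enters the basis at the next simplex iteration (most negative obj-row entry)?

Negative obj-row entries: b: -20/3.
The most negative is -20/3 in column b, so b enters.

b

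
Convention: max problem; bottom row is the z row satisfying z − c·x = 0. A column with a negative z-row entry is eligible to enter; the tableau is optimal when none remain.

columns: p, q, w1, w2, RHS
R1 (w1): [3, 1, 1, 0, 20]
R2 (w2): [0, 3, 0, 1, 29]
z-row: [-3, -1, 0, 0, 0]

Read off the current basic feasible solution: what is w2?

29

w2 is basic (row 2); its value is the RHS of that row, 29.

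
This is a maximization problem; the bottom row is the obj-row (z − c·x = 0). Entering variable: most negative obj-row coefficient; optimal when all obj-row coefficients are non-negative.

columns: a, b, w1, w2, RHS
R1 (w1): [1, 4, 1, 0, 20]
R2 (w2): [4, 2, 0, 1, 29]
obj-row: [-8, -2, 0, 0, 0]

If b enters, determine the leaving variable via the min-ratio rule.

Column b entries and ratios — w1: 20/4 = 5; w2: 29/2 = 29/2.
Smallest ratio is 5 in the row of w1, so w1 leaves.

w1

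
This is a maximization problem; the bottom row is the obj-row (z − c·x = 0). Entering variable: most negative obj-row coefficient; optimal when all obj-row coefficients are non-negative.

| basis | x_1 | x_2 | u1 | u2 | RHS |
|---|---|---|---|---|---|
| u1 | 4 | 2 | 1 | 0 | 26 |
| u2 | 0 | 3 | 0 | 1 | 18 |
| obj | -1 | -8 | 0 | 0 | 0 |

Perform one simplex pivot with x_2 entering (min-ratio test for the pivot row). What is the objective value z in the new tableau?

48

Ratio test on column x_2 — row 1: 26/2 = 13; row 2: 18/3 = 6. Minimum is 6 at row 2 (u2 leaves); pivot element 3.
Pivot on row 2; the obj-row RHS becomes 0 − (-8)·6 = 48.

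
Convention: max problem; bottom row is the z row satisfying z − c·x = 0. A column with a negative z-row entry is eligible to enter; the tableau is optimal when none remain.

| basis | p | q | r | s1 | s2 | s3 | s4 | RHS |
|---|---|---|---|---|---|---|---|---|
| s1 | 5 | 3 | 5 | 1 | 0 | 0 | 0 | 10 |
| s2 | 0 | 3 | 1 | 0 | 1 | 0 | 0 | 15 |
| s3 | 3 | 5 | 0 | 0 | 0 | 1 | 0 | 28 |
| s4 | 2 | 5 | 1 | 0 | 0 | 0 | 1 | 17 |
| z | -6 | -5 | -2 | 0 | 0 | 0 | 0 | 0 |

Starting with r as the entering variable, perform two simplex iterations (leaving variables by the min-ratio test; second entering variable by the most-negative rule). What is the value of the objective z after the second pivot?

Ratio test on column r — row 1: 10/5 = 2; row 2: 15/1 = 15; row 3: entry 0 ≤ 0; row 4: 17/1 = 17. Minimum is 2 at row 1 (s1 leaves); pivot element 5.
Pivot on row 1; the z-row RHS becomes 0 − (-2)·2 = 4.
Next entering variable (most negative z-row entry -4): p.
Ratio test on column p — row 1: 2/1 = 2; row 2: entry -1 ≤ 0; row 3: 28/3 = 28/3; row 4: 15/1 = 15. Minimum is 2 at row 1 (r leaves); pivot element 1.
After the second pivot the z-row RHS is 4 − (-4)·2 = 12.

12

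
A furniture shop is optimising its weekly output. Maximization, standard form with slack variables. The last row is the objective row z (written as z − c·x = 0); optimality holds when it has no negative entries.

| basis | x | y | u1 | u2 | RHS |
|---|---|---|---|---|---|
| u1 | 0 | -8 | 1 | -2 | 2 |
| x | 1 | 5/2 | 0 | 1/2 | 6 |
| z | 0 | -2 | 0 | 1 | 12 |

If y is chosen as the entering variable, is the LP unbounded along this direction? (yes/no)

no

Column y has positive entries in row(s) 2, so the ratio test bounds it — not unbounded.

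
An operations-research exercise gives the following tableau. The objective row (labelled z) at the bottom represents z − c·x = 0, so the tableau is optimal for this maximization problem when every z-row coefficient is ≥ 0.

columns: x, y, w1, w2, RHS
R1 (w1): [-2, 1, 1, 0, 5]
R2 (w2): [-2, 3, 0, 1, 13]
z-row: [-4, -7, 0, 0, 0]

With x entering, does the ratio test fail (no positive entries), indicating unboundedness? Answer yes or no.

Every constraint-row entry in column x is ≤ 0, so increasing x is unbounded.

yes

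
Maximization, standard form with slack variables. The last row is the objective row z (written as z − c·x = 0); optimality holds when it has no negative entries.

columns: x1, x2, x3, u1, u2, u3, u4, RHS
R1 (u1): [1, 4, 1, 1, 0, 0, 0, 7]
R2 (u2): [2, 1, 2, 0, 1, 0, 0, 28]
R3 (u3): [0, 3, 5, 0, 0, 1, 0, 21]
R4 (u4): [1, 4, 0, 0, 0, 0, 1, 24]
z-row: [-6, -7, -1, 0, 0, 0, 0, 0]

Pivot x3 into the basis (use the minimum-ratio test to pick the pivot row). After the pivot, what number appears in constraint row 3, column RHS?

21/5

Ratio test on column x3 — row 1: 7/1 = 7; row 2: 28/2 = 14; row 3: 21/5 = 21/5; row 4: entry 0 ≤ 0. Minimum is 21/5 at row 3 (u3 leaves); pivot element 5.
Divide row 3 by 5; eliminate column x3 from the other rows.
In the new row 3, the RHS entry is the old entry divided by the pivot: 21/5 = 21/5.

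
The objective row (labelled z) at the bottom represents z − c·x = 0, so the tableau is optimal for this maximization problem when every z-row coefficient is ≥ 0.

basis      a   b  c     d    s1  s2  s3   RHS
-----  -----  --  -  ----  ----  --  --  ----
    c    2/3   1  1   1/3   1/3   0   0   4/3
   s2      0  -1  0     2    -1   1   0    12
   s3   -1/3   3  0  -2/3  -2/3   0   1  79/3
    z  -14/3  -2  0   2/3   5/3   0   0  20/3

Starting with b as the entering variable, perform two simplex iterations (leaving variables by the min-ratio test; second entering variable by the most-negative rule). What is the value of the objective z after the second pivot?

Ratio test on column b — row 1: (4/3)/1 = 4/3; row 2: entry -1 ≤ 0; row 3: (79/3)/3 = 79/9. Minimum is 4/3 at row 1 (c leaves); pivot element 1.
Pivot on row 1; the z-row RHS becomes 20/3 − (-2)·(4/3) = 28/3.
Next entering variable (most negative z-row entry -10/3): a.
Ratio test on column a — row 1: (4/3)/(2/3) = 2; row 2: (40/3)/(2/3) = 20; row 3: entry -7/3 ≤ 0. Minimum is 2 at row 1 (b leaves); pivot element 2/3.
After the second pivot the z-row RHS is 28/3 − (-10/3)·2 = 16.

16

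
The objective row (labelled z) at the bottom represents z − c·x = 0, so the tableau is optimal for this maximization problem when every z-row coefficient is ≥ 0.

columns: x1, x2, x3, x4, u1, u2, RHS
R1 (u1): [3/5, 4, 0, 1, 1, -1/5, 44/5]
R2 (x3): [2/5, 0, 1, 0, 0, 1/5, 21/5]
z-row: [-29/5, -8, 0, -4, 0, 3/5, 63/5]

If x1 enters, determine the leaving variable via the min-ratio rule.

Column x1 entries and ratios — u1: (44/5)/(3/5) = 44/3; x3: (21/5)/(2/5) = 21/2.
Smallest ratio is 21/2 in the row of x3, so x3 leaves.

x3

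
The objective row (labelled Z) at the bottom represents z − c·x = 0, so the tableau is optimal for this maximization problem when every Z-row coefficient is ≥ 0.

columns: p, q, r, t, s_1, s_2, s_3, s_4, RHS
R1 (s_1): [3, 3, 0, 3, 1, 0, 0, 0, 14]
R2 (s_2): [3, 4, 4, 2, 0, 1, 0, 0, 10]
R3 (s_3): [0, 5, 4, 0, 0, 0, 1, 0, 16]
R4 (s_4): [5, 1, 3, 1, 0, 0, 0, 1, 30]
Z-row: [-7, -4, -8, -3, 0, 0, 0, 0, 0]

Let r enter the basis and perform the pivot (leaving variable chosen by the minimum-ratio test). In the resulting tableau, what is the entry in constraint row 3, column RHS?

6

Ratio test on column r — row 1: entry 0 ≤ 0; row 2: 10/4 = 5/2; row 3: 16/4 = 4; row 4: 30/3 = 10. Minimum is 5/2 at row 2 (s_2 leaves); pivot element 4.
Divide row 2 by 4; eliminate column r from the other rows.
Row 3 update in column RHS: 16 − 4·(5/2) = 6.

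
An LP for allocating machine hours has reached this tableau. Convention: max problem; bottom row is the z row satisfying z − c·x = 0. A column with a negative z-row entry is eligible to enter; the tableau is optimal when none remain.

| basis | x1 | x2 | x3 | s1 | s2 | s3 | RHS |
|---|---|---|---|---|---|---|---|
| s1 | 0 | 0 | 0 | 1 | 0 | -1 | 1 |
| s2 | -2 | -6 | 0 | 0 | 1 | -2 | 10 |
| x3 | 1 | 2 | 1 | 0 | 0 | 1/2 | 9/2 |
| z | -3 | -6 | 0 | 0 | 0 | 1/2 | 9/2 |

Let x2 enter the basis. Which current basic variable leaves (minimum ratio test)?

Column x2 entries and ratios — s1: 0 ≤ 0, skip; s2: -6 ≤ 0, skip; x3: (9/2)/2 = 9/4.
Smallest ratio is 9/4 in the row of x3, so x3 leaves.

x3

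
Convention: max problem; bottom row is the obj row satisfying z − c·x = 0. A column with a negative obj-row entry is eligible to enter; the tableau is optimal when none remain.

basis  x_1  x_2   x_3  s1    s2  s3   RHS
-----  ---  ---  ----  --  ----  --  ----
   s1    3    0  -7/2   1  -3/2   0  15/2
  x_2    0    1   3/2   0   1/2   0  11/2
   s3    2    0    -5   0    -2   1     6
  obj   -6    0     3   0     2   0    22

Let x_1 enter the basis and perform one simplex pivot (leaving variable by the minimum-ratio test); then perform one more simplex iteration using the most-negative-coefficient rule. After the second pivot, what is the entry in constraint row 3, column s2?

Ratio test on column x_1 — row 1: (15/2)/3 = 5/2; row 2: entry 0 ≤ 0; row 3: 6/2 = 3. Minimum is 5/2 at row 1 (s1 leaves); pivot element 3.
Divide row 1 by 3; eliminate column x_1 from the other rows.
Second iteration: most negative obj-row entry is -4 in column x_3, so x_3 enters.
Ratio test on column x_3 — row 1: entry -7/6 ≤ 0; row 2: (11/2)/(3/2) = 11/3; row 3: entry -8/3 ≤ 0. Minimum is 11/3 at row 2 (x_2 leaves); pivot element 3/2.
Divide row 2 by 3/2; eliminate column x_3 from the other rows.
After both pivots, the entry at constraint row 3, column s2 is -1/9.

-1/9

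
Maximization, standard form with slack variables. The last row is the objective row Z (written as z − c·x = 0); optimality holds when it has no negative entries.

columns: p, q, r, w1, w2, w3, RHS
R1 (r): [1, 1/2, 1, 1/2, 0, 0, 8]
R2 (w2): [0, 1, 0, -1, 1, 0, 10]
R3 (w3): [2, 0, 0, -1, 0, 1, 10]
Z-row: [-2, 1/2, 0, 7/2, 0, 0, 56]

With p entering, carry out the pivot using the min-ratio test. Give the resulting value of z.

66

Ratio test on column p — row 1: 8/1 = 8; row 2: entry 0 ≤ 0; row 3: 10/2 = 5. Minimum is 5 at row 3 (w3 leaves); pivot element 2.
Pivot on row 3; the Z-row RHS becomes 56 − (-2)·5 = 66.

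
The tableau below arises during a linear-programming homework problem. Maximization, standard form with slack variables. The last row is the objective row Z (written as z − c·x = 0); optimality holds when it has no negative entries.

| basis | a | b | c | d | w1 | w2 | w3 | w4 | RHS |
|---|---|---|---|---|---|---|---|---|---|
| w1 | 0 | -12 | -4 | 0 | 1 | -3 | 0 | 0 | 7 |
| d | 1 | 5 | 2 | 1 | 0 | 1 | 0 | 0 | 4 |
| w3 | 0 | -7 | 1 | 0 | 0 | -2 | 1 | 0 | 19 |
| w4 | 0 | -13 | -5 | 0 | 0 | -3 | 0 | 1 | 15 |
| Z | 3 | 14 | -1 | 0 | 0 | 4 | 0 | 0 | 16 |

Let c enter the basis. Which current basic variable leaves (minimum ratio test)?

d

Column c entries and ratios — w1: -4 ≤ 0, skip; d: 4/2 = 2; w3: 19/1 = 19; w4: -5 ≤ 0, skip.
Smallest ratio is 2 in the row of d, so d leaves.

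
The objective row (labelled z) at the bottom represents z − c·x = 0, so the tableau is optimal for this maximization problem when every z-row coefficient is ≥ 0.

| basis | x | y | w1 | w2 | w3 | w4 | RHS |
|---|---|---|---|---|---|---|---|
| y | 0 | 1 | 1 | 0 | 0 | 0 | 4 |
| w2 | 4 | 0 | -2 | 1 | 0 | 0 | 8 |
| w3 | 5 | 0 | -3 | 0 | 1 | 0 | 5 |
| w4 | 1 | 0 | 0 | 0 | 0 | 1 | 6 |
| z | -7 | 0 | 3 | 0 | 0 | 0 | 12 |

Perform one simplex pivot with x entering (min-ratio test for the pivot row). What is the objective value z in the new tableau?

Ratio test on column x — row 1: entry 0 ≤ 0; row 2: 8/4 = 2; row 3: 5/5 = 1; row 4: 6/1 = 6. Minimum is 1 at row 3 (w3 leaves); pivot element 5.
Pivot on row 3; the z-row RHS becomes 12 − (-7)·1 = 19.

19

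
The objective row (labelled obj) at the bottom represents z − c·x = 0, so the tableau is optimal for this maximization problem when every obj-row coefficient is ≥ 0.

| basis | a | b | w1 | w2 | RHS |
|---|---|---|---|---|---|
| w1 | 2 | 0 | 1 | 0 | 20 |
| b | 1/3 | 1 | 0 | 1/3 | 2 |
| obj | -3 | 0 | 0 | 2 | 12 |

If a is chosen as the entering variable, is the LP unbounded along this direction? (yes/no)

no

Column a has positive entries in row(s) 1, 2, so the ratio test bounds it — not unbounded.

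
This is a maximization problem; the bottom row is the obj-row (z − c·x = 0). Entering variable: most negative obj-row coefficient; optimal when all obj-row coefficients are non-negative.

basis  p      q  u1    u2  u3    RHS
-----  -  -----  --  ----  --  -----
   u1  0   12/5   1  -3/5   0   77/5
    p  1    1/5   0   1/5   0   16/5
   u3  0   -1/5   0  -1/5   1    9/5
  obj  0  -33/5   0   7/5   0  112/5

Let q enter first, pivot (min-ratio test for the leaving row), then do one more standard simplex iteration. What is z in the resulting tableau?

200/3

Ratio test on column q — row 1: (77/5)/(12/5) = 77/12; row 2: (16/5)/(1/5) = 16; row 3: entry -1/5 ≤ 0. Minimum is 77/12 at row 1 (u1 leaves); pivot element 12/5.
Pivot on row 1; the obj-row RHS becomes 112/5 − (-33/5)·(77/12) = 259/4.
Next entering variable (most negative obj-row entry -1/4): u2.
Ratio test on column u2 — row 1: entry -1/4 ≤ 0; row 2: (23/12)/(1/4) = 23/3; row 3: entry -1/4 ≤ 0. Minimum is 23/3 at row 2 (p leaves); pivot element 1/4.
After the second pivot the obj-row RHS is 259/4 − (-1/4)·(23/3) = 200/3.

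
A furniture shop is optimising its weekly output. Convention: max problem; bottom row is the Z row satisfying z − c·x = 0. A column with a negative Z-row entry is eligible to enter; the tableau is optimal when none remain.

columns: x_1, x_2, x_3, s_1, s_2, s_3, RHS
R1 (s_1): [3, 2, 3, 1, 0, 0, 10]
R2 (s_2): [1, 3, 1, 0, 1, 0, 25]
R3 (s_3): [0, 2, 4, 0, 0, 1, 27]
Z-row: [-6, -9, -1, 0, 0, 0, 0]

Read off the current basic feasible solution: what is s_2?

s_2 is basic (row 2); its value is the RHS of that row, 25.

25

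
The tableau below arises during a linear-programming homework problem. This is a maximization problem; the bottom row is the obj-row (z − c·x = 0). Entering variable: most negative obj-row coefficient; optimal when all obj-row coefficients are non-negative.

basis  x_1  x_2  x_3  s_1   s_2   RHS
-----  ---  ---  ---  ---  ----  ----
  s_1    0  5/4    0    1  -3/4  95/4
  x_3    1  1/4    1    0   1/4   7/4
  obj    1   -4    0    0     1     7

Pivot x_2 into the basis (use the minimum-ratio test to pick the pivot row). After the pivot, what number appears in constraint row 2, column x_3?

Ratio test on column x_2 — row 1: (95/4)/(5/4) = 19; row 2: (7/4)/(1/4) = 7. Minimum is 7 at row 2 (x_3 leaves); pivot element 1/4.
Divide row 2 by 1/4; eliminate column x_2 from the other rows.
In the new row 2, the x_3 entry is the old entry divided by the pivot: 1/(1/4) = 4.

4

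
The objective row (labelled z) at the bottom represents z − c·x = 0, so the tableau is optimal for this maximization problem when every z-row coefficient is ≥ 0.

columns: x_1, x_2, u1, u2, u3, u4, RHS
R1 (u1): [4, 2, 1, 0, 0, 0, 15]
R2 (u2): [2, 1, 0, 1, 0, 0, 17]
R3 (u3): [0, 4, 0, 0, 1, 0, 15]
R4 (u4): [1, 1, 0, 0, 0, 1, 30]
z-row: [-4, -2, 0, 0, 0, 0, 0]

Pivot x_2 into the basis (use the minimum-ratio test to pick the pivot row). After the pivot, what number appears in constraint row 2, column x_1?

Ratio test on column x_2 — row 1: 15/2 = 15/2; row 2: 17/1 = 17; row 3: 15/4 = 15/4; row 4: 30/1 = 30. Minimum is 15/4 at row 3 (u3 leaves); pivot element 4.
Divide row 3 by 4; eliminate column x_2 from the other rows.
Row 2 update in column x_1: 2 − 1·0 = 2.

2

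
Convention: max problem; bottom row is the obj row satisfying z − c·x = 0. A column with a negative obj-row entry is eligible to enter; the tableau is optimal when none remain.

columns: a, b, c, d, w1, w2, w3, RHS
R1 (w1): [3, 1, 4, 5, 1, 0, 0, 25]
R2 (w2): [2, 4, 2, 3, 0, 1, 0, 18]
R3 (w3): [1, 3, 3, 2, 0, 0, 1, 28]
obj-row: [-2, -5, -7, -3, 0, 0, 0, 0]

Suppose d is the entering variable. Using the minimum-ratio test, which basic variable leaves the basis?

Column d entries and ratios — w1: 25/5 = 5; w2: 18/3 = 6; w3: 28/2 = 14.
Smallest ratio is 5 in the row of w1, so w1 leaves.

w1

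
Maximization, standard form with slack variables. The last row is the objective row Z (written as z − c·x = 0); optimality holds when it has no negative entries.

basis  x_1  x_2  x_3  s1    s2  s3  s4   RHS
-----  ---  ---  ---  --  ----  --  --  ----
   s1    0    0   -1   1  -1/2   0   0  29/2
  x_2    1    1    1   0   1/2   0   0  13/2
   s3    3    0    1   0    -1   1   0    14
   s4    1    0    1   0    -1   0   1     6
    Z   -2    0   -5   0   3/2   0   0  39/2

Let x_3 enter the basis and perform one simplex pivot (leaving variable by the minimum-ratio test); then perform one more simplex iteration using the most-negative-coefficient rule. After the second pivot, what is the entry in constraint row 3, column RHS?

Ratio test on column x_3 — row 1: entry -1 ≤ 0; row 2: (13/2)/1 = 13/2; row 3: 14/1 = 14; row 4: 6/1 = 6. Minimum is 6 at row 4 (s4 leaves); pivot element 1.
Divide row 4 by 1; eliminate column x_3 from the other rows.
Second iteration: most negative Z-row entry is -7/2 in column s2, so s2 enters.
Ratio test on column s2 — row 1: entry -3/2 ≤ 0; row 2: (1/2)/(3/2) = 1/3; row 3: entry 0 ≤ 0; row 4: entry -1 ≤ 0. Minimum is 1/3 at row 2 (x_2 leaves); pivot element 3/2.
Divide row 2 by 3/2; eliminate column s2 from the other rows.
After both pivots, the entry at constraint row 3, column RHS is 8.

8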